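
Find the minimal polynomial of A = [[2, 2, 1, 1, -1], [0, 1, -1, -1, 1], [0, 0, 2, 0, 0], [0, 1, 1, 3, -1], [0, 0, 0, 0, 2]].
The characteristic polynomial factors as (x - 2)^5. The minimal polynomial is ∏(x - λ)^{k_λ} where k_λ is the size of the largest Jordan block at λ.

For λ = 2: rank(A - 2I) = 2, and the largest Jordan block has size 3 (the smallest k with rank((A - 2I)^k) = rank((A - 2I)^(k+1))).

So m_A(x) = (x - 2)^3.

m_A(x) = (x - 2)^3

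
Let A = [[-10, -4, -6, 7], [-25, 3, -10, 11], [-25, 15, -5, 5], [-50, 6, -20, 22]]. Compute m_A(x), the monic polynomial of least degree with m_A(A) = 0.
The characteristic polynomial factors as x^2(x - 5)^2. The minimal polynomial is ∏(x - λ)^{k_λ} where k_λ is the size of the largest Jordan block at λ.

For λ = 0: rank(A) = 3, and the largest Jordan block has size 2 (the smallest k with rank(A^k) = rank(A^(k+1))).
For λ = 5: rank(A - 5I) = 3, and the largest Jordan block has size 2 (the smallest k with rank((A - 5I)^k) = rank((A - 5I)^(k+1))).

So m_A(x) = x^2(x - 5)^2.

m_A(x) = x^2(x - 5)^2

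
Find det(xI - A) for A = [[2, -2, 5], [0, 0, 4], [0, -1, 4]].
χ_A(x) = (x - 2)^3

xI - A = [[x - 2, 2, -5], [0, x, -4], [0, 1, x - 4]].

Expanding det(xI - A) along the first row:
det(xI - A) = + (x - 2)·det([[x, -4], [1, x - 4]]) - (2)·det([[0, -4], [0, x - 4]]) + (-5)·det([[0, x], [0, 1]]).

Evaluating gives χ_A(x) = x^3 - 6x^2 + 12x - 8 = (x - 2)^3.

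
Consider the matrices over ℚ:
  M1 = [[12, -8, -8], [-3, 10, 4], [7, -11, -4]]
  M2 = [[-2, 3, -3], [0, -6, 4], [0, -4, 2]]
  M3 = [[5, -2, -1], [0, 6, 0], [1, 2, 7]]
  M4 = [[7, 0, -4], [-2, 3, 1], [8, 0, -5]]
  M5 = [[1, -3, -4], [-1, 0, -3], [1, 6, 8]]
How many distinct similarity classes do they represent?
5 classes: {M1}, {M2}, {M3}, {M4}, {M5}

Characteristic polynomials: χ_{M1} = (x - 6)^3, χ_{M2} = (x + 2)^3, χ_{M3} = (x - 6)^3, χ_{M4} = (x - 3)^2(x + 1), χ_{M5} = (x - 3)^3.

{M1}: invariant factors (x - 6)^3.

{M2}: invariant factors x + 2, (x + 2)^2.

{M3}: invariant factors x - 6, (x - 6)^2.

{M4}: invariant factors (x - 3)^2(x + 1).

{M5}: invariant factors (x - 3)^3.

Matrices are similar if and only if their invariant-factor lists agree; the partition into similarity classes is {M1}, {M2}, {M3}, {M4}, {M5}.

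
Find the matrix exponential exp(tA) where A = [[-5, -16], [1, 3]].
A has Jordan form J = [[-1, 1], [0, -1]] with A = PJP^{-1}, so e^{tA} = P e^{tJ} P^{-1}.

For a Jordan block J_k(λ), e^{tJ_k(λ)} = e^{λt} · (I + tN + t^2 N^2/2! + ... + t^{k-1} N^{k-1}/(k-1)!) where N is the nilpotent superdiagonal part.

Assembling the blocks and conjugating back gives the entries of e^{tA} as shown above.

e^{tA} = [[(1 - 4*t)*e^{-t}, -16*t*e^{-t}], [t*e^{-t}, (4*t + 1)*e^{-t}]]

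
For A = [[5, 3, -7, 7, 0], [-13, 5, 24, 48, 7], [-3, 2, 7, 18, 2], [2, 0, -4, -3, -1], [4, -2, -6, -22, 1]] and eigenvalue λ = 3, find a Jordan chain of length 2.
We seek v_1 ∈ ker((A - 3I)^2) \ ker(A - 3I), then set v_{i+1} = (A - 3I) v_i.

One such chain is v_1 = [[3, -5, 0, 1, 1]]^T, v_2 = [[-2, 6, 1, -1, -2]]^T. Check: (A - 3I) v_2 = [[0, 0, 0, 0, 0]]^T = 0.

v_1 = [[3, -5, 0, 1, 1]]^T, v_2 = [[-2, 6, 1, -1, -2]]^T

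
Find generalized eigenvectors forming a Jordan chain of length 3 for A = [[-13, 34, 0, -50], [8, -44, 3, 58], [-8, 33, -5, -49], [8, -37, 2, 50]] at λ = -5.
v_1 = [[0, 0, 1, 0]]^T, v_2 = [[0, 3, 0, 2]]^T, v_3 = [[2, -1, 1, -1]]^T

We seek v_1 ∈ ker((A + 5I)^3) \ ker((A + 5I)^2), then set v_{i+1} = (A + 5I) v_i.

One such chain is v_1 = [[0, 0, 1, 0]]^T, v_2 = [[0, 3, 0, 2]]^T, v_3 = [[2, -1, 1, -1]]^T. Check: (A + 5I) v_3 = [[0, 0, 0, 0]]^T = 0.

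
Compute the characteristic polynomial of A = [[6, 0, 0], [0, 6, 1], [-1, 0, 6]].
xI - A = [[x - 6, 0, 0], [0, x - 6, -1], [1, 0, x - 6]].

Expanding det(xI - A) along the first row:
det(xI - A) = + (x - 6)·det([[x - 6, -1], [0, x - 6]]) - (0)·det([[0, -1], [1, x - 6]]) + (0)·det([[0, x - 6], [1, 0]]).

Evaluating gives χ_A(x) = x^3 - 18x^2 + 108x - 216 = (x - 6)^3.

χ_A(x) = (x - 6)^3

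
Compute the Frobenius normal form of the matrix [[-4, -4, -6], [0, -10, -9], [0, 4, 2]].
R = [[-4, 0, 0], [0, 0, -16], [0, 1, -8]]

The invariant factors of A (the non-unit diagonal entries of the Smith normal form of xI - A over ℚ[x]) are x + 4, (x + 4)^2, each dividing the next. The characteristic polynomial is their product, (x + 4)^3.

The rational canonical form is the block-diagonal matrix of companion matrices C(f_i):
R = [[-4, 0, 0], [0, 0, -16], [0, 1, -8]].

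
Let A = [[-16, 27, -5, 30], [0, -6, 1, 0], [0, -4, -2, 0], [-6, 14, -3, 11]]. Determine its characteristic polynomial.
χ_A(x) = (x + 1)(x + 4)^3

xI - A = [[x + 16, -27, 5, -30], [0, x + 6, -1, 0], [0, 4, x + 2, 0], [6, -14, 3, x - 11]].

Expanding det(xI - A) along the first row:
det(xI - A) = + (x + 16)·det([[x + 6, -1, 0], [4, x + 2, 0], [-14, 3, x - 11]]) - (-27)·det([[0, -1, 0], [0, x + 2, 0], [6, 3, x - 11]]) + (5)·det([[0, x + 6, 0], [0, 4, 0], [6, -14, x - 11]]) - (-30)·det([[0, x + 6, -1], [0, 4, x + 2], [6, -14, 3]]).

Evaluating gives χ_A(x) = x^4 + 13x^3 + 60x^2 + 112x + 64 = (x + 1)(x + 4)^3.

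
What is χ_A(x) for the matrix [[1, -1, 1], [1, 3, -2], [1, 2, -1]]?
xI - A = [[x - 1, 1, -1], [-1, x - 3, 2], [-1, -2, x + 1]].

Expanding det(xI - A) along the first row:
det(xI - A) = + (x - 1)·det([[x - 3, 2], [-2, x + 1]]) - (1)·det([[-1, 2], [-1, x + 1]]) + (-1)·det([[-1, x - 3], [-1, -2]]).

Evaluating gives χ_A(x) = x^3 - 3x^2 + 3x - 1 = (x - 1)^3.

χ_A(x) = (x - 1)^3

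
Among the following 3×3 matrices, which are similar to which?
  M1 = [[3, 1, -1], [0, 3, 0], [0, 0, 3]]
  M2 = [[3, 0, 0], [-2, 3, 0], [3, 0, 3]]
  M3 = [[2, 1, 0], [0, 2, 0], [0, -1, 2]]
Characteristic polynomials: χ_{M1} = (x - 3)^3, χ_{M2} = (x - 3)^3, χ_{M3} = (x - 2)^3.

{M1, M2}: invariant factors x - 3, (x - 3)^2.

{M3}: invariant factors x - 2, (x - 2)^2.

Matrices are similar if and only if their invariant-factor lists agree; the partition into similarity classes is {M1, M2}, {M3}.

2 classes: {M1, M2}, {M3}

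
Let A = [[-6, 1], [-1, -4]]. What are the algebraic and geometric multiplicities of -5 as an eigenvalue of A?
The characteristic polynomial is (x + 5)^2, so the factor x + 5 appears with exponent 2: the algebraic multiplicity is 2.

rank(A + 5I) = 1, so the eigenspace has dimension 2 - 1 = 1: the geometric multiplicity is 1.

Since 1 < 2, A is not diagonalizable.

algebraic multiplicity 2, geometric multiplicity 1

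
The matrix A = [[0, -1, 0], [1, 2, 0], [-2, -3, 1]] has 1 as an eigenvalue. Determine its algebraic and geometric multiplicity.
algebraic multiplicity 3, geometric multiplicity 1

The characteristic polynomial is (x - 1)^3, so the factor x - 1 appears with exponent 3: the algebraic multiplicity is 3.

rank(A - I) = 2, so the eigenspace has dimension 3 - 2 = 1: the geometric multiplicity is 1.

Since 1 < 3, A is not diagonalizable.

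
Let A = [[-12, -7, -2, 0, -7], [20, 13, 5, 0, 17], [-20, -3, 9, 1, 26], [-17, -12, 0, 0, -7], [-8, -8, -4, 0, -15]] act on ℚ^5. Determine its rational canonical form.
R = [[-3, 0, 0, 0, 0], [0, 0, 0, 0, -3], [0, 1, 0, 0, 2], [0, 0, 1, 0, 4], [0, 0, 0, 1, -2]]

The invariant factors of A (the non-unit diagonal entries of the Smith normal form of xI - A over ℚ[x]) are x + 3, (x - 1)^2(x + 1)(x + 3), each dividing the next. The characteristic polynomial is their product, (x - 1)^2(x + 1)(x + 3)^2.

The rational canonical form is the block-diagonal matrix of companion matrices C(f_i):
R = [[-3, 0, 0, 0, 0], [0, 0, 0, 0, -3], [0, 1, 0, 0, 2], [0, 0, 1, 0, 4], [0, 0, 0, 1, -2]].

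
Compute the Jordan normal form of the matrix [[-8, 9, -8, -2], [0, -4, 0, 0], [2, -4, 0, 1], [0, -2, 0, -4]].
J = [[-4, 1, 0, 0], [0, -4, 0, 0], [0, 0, -4, 1], [0, 0, 0, -4]]

The characteristic polynomial is det(xI - A) = (x + 4)^4, so the eigenvalues are -4 (algebraic multiplicity 4).

For λ = -4: rank(A + 4I) = 2, rank((A + 4I)^2) = 0. The eigenspace has dimension 4 - 2 = 2, so there are 2 Jordan blocks; the rank sequence gives block sizes [2, 2].

Assembling the blocks gives the Jordan form J above.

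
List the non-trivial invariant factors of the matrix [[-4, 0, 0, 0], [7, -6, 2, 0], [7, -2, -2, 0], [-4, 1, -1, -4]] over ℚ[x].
(x + 4)^2, (x + 4)^2

The Jordan structure of A has elementary divisors (x + 4)^2, (x + 4)^2. Arranging the block sizes at each eigenvalue in decreasing order and taking row products gives the invariant factors.

Invariant factors (smallest first, each dividing the next): (x + 4)^2, (x + 4)^2.

Check: the last factor (x + 4)^2 is the minimal polynomial, and the product (x + 4)^4 is the characteristic polynomial.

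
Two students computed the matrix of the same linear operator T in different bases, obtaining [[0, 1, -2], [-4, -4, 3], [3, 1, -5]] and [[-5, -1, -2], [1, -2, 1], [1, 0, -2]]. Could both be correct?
Yes.

Two matrices over a field are similar if and only if they have the same invariant factors.

Both A and B have characteristic polynomial (x + 3)^3 and minimal polynomial (x + 3)^3. Computing further, both have invariant factors (x + 3)^3. Hence A and B are similar.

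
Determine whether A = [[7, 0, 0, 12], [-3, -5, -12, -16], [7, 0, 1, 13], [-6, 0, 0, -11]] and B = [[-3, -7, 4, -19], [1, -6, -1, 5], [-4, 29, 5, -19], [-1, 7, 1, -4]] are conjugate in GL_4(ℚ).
Two matrices over a field are similar if and only if they have the same invariant factors.

Both A and B have characteristic polynomial (x - 1)^2(x + 5)^2 and minimal polynomial (x - 1)^2(x + 5)^2. Computing further, both have invariant factors (x - 1)^2(x + 5)^2. Hence A and B are similar.

Yes.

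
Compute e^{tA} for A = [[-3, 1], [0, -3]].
A has Jordan form J = [[-3, 1], [0, -3]] with A = PJP^{-1}, so e^{tA} = P e^{tJ} P^{-1}.

For a Jordan block J_k(λ), e^{tJ_k(λ)} = e^{λt} · (I + tN + t^2 N^2/2! + ... + t^{k-1} N^{k-1}/(k-1)!) where N is the nilpotent superdiagonal part.

Assembling the blocks and conjugating back gives the entries of e^{tA} as shown above.

e^{tA} = [[e^{-3*t}, t*e^{-3*t}], [0, e^{-3*t}]]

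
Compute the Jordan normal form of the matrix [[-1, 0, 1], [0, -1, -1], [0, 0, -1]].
The characteristic polynomial is det(xI - A) = (x + 1)^3, so the eigenvalues are -1 (algebraic multiplicity 3).

For λ = -1: rank(A + I) = 1, rank((A + I)^2) = 0. The eigenspace has dimension 3 - 1 = 2, so there are 2 Jordan blocks; the rank sequence gives block sizes [2, 1].

Assembling the blocks gives the Jordan form J above.

J = [[-1, 1, 0], [0, -1, 0], [0, 0, -1]]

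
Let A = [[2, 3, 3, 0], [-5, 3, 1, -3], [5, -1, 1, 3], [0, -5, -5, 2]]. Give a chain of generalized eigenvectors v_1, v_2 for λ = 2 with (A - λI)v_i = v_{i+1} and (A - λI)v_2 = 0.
v_1 = [[8, 1, 0, -13]]^T, v_2 = [[3, 0, 0, -5]]^T

We seek v_1 ∈ ker((A - 2I)^2) \ ker(A - 2I), then set v_{i+1} = (A - 2I) v_i.

One such chain is v_1 = [[8, 1, 0, -13]]^T, v_2 = [[3, 0, 0, -5]]^T. Check: (A - 2I) v_2 = [[0, 0, 0, 0]]^T = 0.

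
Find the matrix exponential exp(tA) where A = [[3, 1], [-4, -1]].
e^{tA} = [[(2*t + 1)*e^{t}, t*e^{t}], [-4*t*e^{t}, (1 - 2*t)*e^{t}]]

A has Jordan form J = [[1, 1], [0, 1]] with A = PJP^{-1}, so e^{tA} = P e^{tJ} P^{-1}.

For a Jordan block J_k(λ), e^{tJ_k(λ)} = e^{λt} · (I + tN + t^2 N^2/2! + ... + t^{k-1} N^{k-1}/(k-1)!) where N is the nilpotent superdiagonal part.

Assembling the blocks and conjugating back gives the entries of e^{tA} as shown above.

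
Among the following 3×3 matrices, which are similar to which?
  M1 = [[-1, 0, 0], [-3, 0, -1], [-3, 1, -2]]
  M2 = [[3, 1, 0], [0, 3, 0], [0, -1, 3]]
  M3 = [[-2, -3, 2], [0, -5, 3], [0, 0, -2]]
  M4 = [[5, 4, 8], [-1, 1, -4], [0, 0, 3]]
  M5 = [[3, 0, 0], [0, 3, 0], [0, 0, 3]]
4 classes: {M1}, {M2, M4}, {M3}, {M5}

Characteristic polynomials: χ_{M1} = (x + 1)^3, χ_{M2} = (x - 3)^3, χ_{M3} = (x + 2)^2(x + 5), χ_{M4} = (x - 3)^3, χ_{M5} = (x - 3)^3.

{M1}: invariant factors x + 1, (x + 1)^2.

{M2, M4}: invariant factors x - 3, (x - 3)^2.

{M3}: invariant factors (x + 2)^2(x + 5).

{M5}: invariant factors x - 3, x - 3, x - 3.

Matrices are similar if and only if their invariant-factor lists agree; the partition into similarity classes is {M1}, {M2, M4}, {M3}, {M5}.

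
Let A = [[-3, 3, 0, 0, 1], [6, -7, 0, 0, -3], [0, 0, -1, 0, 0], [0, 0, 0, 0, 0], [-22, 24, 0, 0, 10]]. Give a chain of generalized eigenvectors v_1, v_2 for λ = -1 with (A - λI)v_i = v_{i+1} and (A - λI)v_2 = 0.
We seek v_1 ∈ ker((A + I)^2) \ ker(A + I), then set v_{i+1} = (A + I) v_i.

One such chain is v_1 = [[0, 1, 0, 0, -2]]^T, v_2 = [[1, 0, 0, 0, 2]]^T. Check: (A + I) v_2 = [[0, 0, 0, 0, 0]]^T = 0.

v_1 = [[0, 1, 0, 0, -2]]^T, v_2 = [[1, 0, 0, 0, 2]]^T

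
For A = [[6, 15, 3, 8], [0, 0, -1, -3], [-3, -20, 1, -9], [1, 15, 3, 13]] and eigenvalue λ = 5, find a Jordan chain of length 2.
v_1 = [[2, -1, 2, 1]]^T, v_2 = [[1, 0, -3, 1]]^T

We seek v_1 ∈ ker((A - 5I)^2) \ ker(A - 5I), then set v_{i+1} = (A - 5I) v_i.

One such chain is v_1 = [[2, -1, 2, 1]]^T, v_2 = [[1, 0, -3, 1]]^T. Check: (A - 5I) v_2 = [[0, 0, 0, 0]]^T = 0.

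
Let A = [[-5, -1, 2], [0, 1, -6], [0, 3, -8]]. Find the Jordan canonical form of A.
J = [[-5, 1, 0], [0, -5, 0], [0, 0, -2]]

The characteristic polynomial is det(xI - A) = (x + 2)(x + 5)^2, so the eigenvalues are -5 (algebraic multiplicity 2), -2 (algebraic multiplicity 1).

For λ = -5: rank(A + 5I) = 2, rank((A + 5I)^2) = 1. The eigenspace has dimension 3 - 2 = 1, so there is 1 Jordan block; the rank sequence gives block sizes [2].

For λ = -2: algebraic multiplicity 1 gives one 1×1 block.

Assembling the blocks gives the Jordan form J above.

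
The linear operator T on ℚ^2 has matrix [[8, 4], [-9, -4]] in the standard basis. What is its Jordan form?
The characteristic polynomial is det(xI - A) = (x - 2)^2, so the eigenvalues are 2 (algebraic multiplicity 2).

For λ = 2: rank(A - 2I) = 1, rank((A - 2I)^2) = 0. The eigenspace has dimension 2 - 1 = 1, so there is 1 Jordan block; the rank sequence gives block sizes [2].

Assembling the blocks gives the Jordan form J above.

J = [[2, 1], [0, 2]]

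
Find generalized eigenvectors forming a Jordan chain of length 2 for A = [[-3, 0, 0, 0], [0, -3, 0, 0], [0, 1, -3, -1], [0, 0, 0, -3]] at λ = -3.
v_1 = [[-1, 1, 0, 0]]^T, v_2 = [[0, 0, 1, 0]]^T

We seek v_1 ∈ ker((A + 3I)^2) \ ker(A + 3I), then set v_{i+1} = (A + 3I) v_i.

One such chain is v_1 = [[-1, 1, 0, 0]]^T, v_2 = [[0, 0, 1, 0]]^T. Check: (A + 3I) v_2 = [[0, 0, 0, 0]]^T = 0.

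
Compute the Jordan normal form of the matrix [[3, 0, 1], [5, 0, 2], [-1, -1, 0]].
J = [[1, 1, 0], [0, 1, 1], [0, 0, 1]]

The characteristic polynomial is det(xI - A) = (x - 1)^3, so the eigenvalues are 1 (algebraic multiplicity 3).

For λ = 1: rank(A - I) = 2, rank((A - I)^2) = 1, rank((A - I)^3) = 0. The eigenspace has dimension 3 - 2 = 1, so there is 1 Jordan block; the rank sequence gives block sizes [3].

Assembling the blocks gives the Jordan form J above.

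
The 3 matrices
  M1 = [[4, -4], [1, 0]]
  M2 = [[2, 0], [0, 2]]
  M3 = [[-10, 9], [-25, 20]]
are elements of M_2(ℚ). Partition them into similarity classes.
Characteristic polynomials: χ_{M1} = (x - 2)^2, χ_{M2} = (x - 2)^2, χ_{M3} = (x - 5)^2.

{M1}: invariant factors (x - 2)^2.

{M2}: invariant factors x - 2, x - 2.

{M3}: invariant factors (x - 5)^2.

Matrices are similar if and only if their invariant-factor lists agree; the partition into similarity classes is {M1}, {M2}, {M3}.

3 classes: {M1}, {M2}, {M3}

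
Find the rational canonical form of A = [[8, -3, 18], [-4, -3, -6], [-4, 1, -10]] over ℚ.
The invariant factors of A (the non-unit diagonal entries of the Smith normal form of xI - A over ℚ[x]) are x + 4, (x - 3)(x + 4), each dividing the next. The characteristic polynomial is their product, (x - 3)(x + 4)^2.

The rational canonical form is the block-diagonal matrix of companion matrices C(f_i):
R = [[-4, 0, 0], [0, 0, 12], [0, 1, -1]].

R = [[-4, 0, 0], [0, 0, 12], [0, 1, -1]]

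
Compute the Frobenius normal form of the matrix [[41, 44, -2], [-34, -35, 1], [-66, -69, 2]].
The invariant factors of A (the non-unit diagonal entries of the Smith normal form of xI - A over ℚ[x]) are (x - 5)(x^2 - 3x - 5), each dividing the next. The characteristic polynomial is their product, (x - 5)(x^2 - 3x - 5).

The rational canonical form is the block-diagonal matrix of companion matrices C(f_i):
R = [[0, 0, -25], [1, 0, -10], [0, 1, 8]].

Note the characteristic polynomial does not split into linear factors over ℚ, so A has no Jordan form over ℚ; the rational canonical form exists over any field.

R = [[0, 0, -25], [1, 0, -10], [0, 1, 8]]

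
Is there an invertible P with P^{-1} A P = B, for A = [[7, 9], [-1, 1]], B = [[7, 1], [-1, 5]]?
No.

trace(A) = 8 but trace(B) = 12. The trace is a similarity invariant, so A and B are not similar.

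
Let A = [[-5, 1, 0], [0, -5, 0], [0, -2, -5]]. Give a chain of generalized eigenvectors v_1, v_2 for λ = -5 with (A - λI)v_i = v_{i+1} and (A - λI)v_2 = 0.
v_1 = [[-1, 1, 2]]^T, v_2 = [[1, 0, -2]]^T

We seek v_1 ∈ ker((A + 5I)^2) \ ker(A + 5I), then set v_{i+1} = (A + 5I) v_i.

One such chain is v_1 = [[-1, 1, 2]]^T, v_2 = [[1, 0, -2]]^T. Check: (A + 5I) v_2 = [[0, 0, 0]]^T = 0.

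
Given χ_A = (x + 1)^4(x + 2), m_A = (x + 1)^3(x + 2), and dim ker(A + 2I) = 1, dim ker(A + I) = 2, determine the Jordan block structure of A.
λ = -2: algebraic multiplicity 1 (exponent in χ_A), largest block size 1 (exponent in m_A), 1 block (geometric multiplicity). This forces block sizes [1].
λ = -1: algebraic multiplicity 4 (exponent in χ_A), largest block size 3 (exponent in m_A), 2 blocks (geometric multiplicity). These force block sizes [3, 1].

Jordan blocks: (-2, 1), (-1, 3), (-1, 1)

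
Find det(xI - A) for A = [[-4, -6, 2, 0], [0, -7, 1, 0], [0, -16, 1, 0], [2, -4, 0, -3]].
χ_A(x) = (x + 3)^3(x + 4)

xI - A = [[x + 4, 6, -2, 0], [0, x + 7, -1, 0], [0, 16, x - 1, 0], [-2, 4, 0, x + 3]].

Expanding det(xI - A) along the first row:
det(xI - A) = + (x + 4)·det([[x + 7, -1, 0], [16, x - 1, 0], [4, 0, x + 3]]) - (6)·det([[0, -1, 0], [0, x - 1, 0], [-2, 0, x + 3]]) + (-2)·det([[0, x + 7, 0], [0, 16, 0], [-2, 4, x + 3]]) - (0)·det([[0, x + 7, -1], [0, 16, x - 1], [-2, 4, 0]]).

Evaluating gives χ_A(x) = x^4 + 13x^3 + 63x^2 + 135x + 108 = (x + 3)^3(x + 4).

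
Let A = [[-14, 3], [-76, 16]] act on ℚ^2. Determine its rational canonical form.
The invariant factors of A (the non-unit diagonal entries of the Smith normal form of xI - A over ℚ[x]) are x^2 - 2x + 4, each dividing the next. The characteristic polynomial is their product, x^2 - 2x + 4.

The rational canonical form is the block-diagonal matrix of companion matrices C(f_i):
R = [[0, -4], [1, 2]].

Note the characteristic polynomial does not split into linear factors over ℚ, so A has no Jordan form over ℚ; the rational canonical form exists over any field.

R = [[0, -4], [1, 2]]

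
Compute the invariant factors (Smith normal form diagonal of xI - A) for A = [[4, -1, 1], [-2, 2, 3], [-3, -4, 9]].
(x - 5)^3

The Jordan structure of A has elementary divisors (x - 5)^3. Arranging the block sizes at each eigenvalue in decreasing order and taking row products gives the invariant factors.

Invariant factors (smallest first, each dividing the next): (x - 5)^3.

Check: the last factor (x - 5)^3 is the minimal polynomial, and the product (x - 5)^3 is the characteristic polynomial.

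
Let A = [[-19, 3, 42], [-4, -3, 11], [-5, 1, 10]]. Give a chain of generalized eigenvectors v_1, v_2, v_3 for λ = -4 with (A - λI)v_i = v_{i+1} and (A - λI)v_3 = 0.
v_1 = [[13, 7, 4]]^T, v_2 = [[-6, -1, -2]]^T, v_3 = [[3, 1, 1]]^T

We seek v_1 ∈ ker((A + 4I)^3) \ ker((A + 4I)^2), then set v_{i+1} = (A + 4I) v_i.

One such chain is v_1 = [[13, 7, 4]]^T, v_2 = [[-6, -1, -2]]^T, v_3 = [[3, 1, 1]]^T. Check: (A + 4I) v_3 = [[0, 0, 0]]^T = 0.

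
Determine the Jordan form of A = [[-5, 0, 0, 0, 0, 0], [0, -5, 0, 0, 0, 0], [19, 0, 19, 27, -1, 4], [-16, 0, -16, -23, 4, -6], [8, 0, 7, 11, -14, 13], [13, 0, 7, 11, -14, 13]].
The characteristic polynomial is det(xI - A) = x^3(x + 5)^3, so the eigenvalues are -5 (algebraic multiplicity 3), 0 (algebraic multiplicity 3).

For λ = -5: rank(A + 5I) = 3. The eigenspace has dimension 6 - 3 = 3, so there are 3 Jordan blocks; the rank sequence gives block sizes [1, 1, 1].

For λ = 0: rank(A) = 5, rank(A^2) = 4, rank(A^3) = 3. The eigenspace has dimension 6 - 5 = 1, so there is 1 Jordan block; the rank sequence gives block sizes [3].

Assembling the blocks gives the Jordan form J above.

J = [[-5, 0, 0, 0, 0, 0], [0, -5, 0, 0, 0, 0], [0, 0, -5, 0, 0, 0], [0, 0, 0, 0, 1, 0], [0, 0, 0, 0, 0, 1], [0, 0, 0, 0, 0, 0]]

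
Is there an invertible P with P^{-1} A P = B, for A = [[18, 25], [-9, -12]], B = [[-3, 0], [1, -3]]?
trace(A) = 6 but trace(B) = -6. The trace is a similarity invariant, so A and B are not similar.

No.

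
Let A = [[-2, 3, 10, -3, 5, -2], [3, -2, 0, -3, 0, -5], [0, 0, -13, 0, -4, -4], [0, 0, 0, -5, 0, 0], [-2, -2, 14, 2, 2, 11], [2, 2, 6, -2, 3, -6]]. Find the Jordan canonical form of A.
J = [[-5, 1, 0, 0, 0, 0], [0, -5, 0, 0, 0, 0], [0, 0, -5, 0, 0, 0], [0, 0, 0, -5, 0, 0], [0, 0, 0, 0, -3, 1], [0, 0, 0, 0, 0, -3]]

The characteristic polynomial is det(xI - A) = (x + 3)^2(x + 5)^4, so the eigenvalues are -5 (algebraic multiplicity 4), -3 (algebraic multiplicity 2).

For λ = -5: rank(A + 5I) = 3, rank((A + 5I)^2) = 2. The eigenspace has dimension 6 - 3 = 3, so there are 3 Jordan blocks; the rank sequence gives block sizes [2, 1, 1].

For λ = -3: rank(A + 3I) = 5, rank((A + 3I)^2) = 4. The eigenspace has dimension 6 - 5 = 1, so there is 1 Jordan block; the rank sequence gives block sizes [2].

Assembling the blocks gives the Jordan form J above.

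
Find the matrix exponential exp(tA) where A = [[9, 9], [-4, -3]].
e^{tA} = [[(6*t + 1)*e^{3*t}, 9*t*e^{3*t}], [-4*t*e^{3*t}, (1 - 6*t)*e^{3*t}]]

A has Jordan form J = [[3, 1], [0, 3]] with A = PJP^{-1}, so e^{tA} = P e^{tJ} P^{-1}.

For a Jordan block J_k(λ), e^{tJ_k(λ)} = e^{λt} · (I + tN + t^2 N^2/2! + ... + t^{k-1} N^{k-1}/(k-1)!) where N is the nilpotent superdiagonal part.

Assembling the blocks and conjugating back gives the entries of e^{tA} as shown above.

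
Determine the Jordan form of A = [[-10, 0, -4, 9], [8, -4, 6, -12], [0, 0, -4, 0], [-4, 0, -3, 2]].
J = [[-4, 1, 0, 0], [0, -4, 1, 0], [0, 0, -4, 0], [0, 0, 0, -4]]

The characteristic polynomial is det(xI - A) = (x + 4)^4, so the eigenvalues are -4 (algebraic multiplicity 4).

For λ = -4: rank(A + 4I) = 2, rank((A + 4I)^2) = 1, rank((A + 4I)^3) = 0. The eigenspace has dimension 4 - 2 = 2, so there are 2 Jordan blocks; the rank sequence gives block sizes [3, 1].

Assembling the blocks gives the Jordan form J above.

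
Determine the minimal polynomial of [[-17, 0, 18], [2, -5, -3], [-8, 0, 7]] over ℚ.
m_A(x) = (x + 5)^2

The characteristic polynomial factors as (x + 5)^3. The minimal polynomial is ∏(x - λ)^{k_λ} where k_λ is the size of the largest Jordan block at λ.

For λ = -5: rank(A + 5I) = 1, and the largest Jordan block has size 2 (the smallest k with rank((A + 5I)^k) = rank((A + 5I)^(k+1))).

So m_A(x) = (x + 5)^2.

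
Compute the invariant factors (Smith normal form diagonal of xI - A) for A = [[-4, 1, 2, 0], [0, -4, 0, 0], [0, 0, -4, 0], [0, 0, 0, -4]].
The Jordan structure of A has elementary divisors (x + 4)^2, (x + 4), (x + 4). Arranging the block sizes at each eigenvalue in decreasing order and taking row products gives the invariant factors.

Invariant factors (smallest first, each dividing the next): x + 4, x + 4, (x + 4)^2.

Check: the last factor (x + 4)^2 is the minimal polynomial, and the product (x + 4)^4 is the characteristic polynomial.

x + 4, x + 4, (x + 4)^2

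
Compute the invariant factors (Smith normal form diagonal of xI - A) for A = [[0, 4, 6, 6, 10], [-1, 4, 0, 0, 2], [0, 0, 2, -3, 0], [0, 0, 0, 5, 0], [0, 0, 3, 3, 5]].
(x - 5)(x - 2), (x - 5)(x - 2)^2

The Jordan structure of A has elementary divisors (x - 2)^2, (x - 2), (x - 5), (x - 5). Arranging the block sizes at each eigenvalue in decreasing order and taking row products gives the invariant factors.

Invariant factors (smallest first, each dividing the next): (x - 5)(x - 2), (x - 5)(x - 2)^2.

Check: the last factor (x - 5)(x - 2)^2 is the minimal polynomial, and the product (x - 5)^2(x - 2)^3 is the characteristic polynomial.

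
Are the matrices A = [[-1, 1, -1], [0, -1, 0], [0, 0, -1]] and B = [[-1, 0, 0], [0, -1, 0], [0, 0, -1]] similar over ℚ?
No.

Both have characteristic polynomial (x + 1)^3, but the minimal polynomial of A is (x + 1)^2 while the minimal polynomial of B is x + 1. The minimal polynomial is a similarity invariant, so A and B are not similar.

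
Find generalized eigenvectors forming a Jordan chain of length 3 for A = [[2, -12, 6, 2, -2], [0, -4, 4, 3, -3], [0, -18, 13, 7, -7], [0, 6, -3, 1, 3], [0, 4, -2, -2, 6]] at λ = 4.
We seek v_1 ∈ ker((A - 4I)^3) \ ker((A - 4I)^2), then set v_{i+1} = (A - 4I) v_i.

One such chain is v_1 = [[0, -1, -2, 1, 0]]^T, v_2 = [[2, 3, 7, -3, -2]]^T, v_3 = [[0, 1, 2, 0, 0]]^T. Check: (A - 4I) v_3 = [[0, 0, 0, 0, 0]]^T = 0.

v_1 = [[0, -1, -2, 1, 0]]^T, v_2 = [[2, 3, 7, -3, -2]]^T, v_3 = [[0, 1, 2, 0, 0]]^T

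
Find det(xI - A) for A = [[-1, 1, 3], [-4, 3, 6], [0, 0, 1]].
χ_A(x) = (x - 1)^3

xI - A = [[x + 1, -1, -3], [4, x - 3, -6], [0, 0, x - 1]].

Expanding det(xI - A) along the first row:
det(xI - A) = + (x + 1)·det([[x - 3, -6], [0, x - 1]]) - (-1)·det([[4, -6], [0, x - 1]]) + (-3)·det([[4, x - 3], [0, 0]]).

Evaluating gives χ_A(x) = x^3 - 3x^2 + 3x - 1 = (x - 1)^3.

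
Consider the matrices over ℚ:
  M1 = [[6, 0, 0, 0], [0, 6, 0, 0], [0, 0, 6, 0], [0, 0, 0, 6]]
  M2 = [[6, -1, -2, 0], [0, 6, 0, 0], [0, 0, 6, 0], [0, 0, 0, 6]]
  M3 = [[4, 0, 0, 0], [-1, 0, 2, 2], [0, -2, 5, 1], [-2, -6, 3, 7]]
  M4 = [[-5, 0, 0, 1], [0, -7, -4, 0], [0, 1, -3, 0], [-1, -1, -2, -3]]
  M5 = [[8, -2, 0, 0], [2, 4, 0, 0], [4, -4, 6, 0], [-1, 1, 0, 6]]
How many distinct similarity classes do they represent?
4 classes: {M1}, {M2, M5}, {M3}, {M4}

Characteristic polynomials: χ_{M1} = (x - 6)^4, χ_{M2} = (x - 6)^4, χ_{M3} = (x - 4)^4, χ_{M4} = (x + 4)^2(x + 5)^2, χ_{M5} = (x - 6)^4.

{M1}: invariant factors x - 6, x - 6, x - 6, x - 6.

{M2, M5}: invariant factors x - 6, x - 6, (x - 6)^2.

{M3}: invariant factors (x - 4)^2, (x - 4)^2.

{M4}: invariant factors (x + 4)^2(x + 5)^2.

Matrices are similar if and only if their invariant-factor lists agree; the partition into similarity classes is {M1}, {M2, M5}, {M3}, {M4}.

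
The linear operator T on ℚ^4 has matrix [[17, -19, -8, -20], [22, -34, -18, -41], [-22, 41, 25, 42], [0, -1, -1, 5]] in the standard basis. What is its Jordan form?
The characteristic polynomial is det(xI - A) = (x - 6)^3(x + 5), so the eigenvalues are -5 (algebraic multiplicity 1), 6 (algebraic multiplicity 3).

For λ = -5: algebraic multiplicity 1 gives one 1×1 block.

For λ = 6: rank(A - 6I) = 3, rank((A - 6I)^2) = 2, rank((A - 6I)^3) = 1. The eigenspace has dimension 4 - 3 = 1, so there is 1 Jordan block; the rank sequence gives block sizes [3].

Assembling the blocks gives the Jordan form J above.

J = [[-5, 0, 0, 0], [0, 6, 1, 0], [0, 0, 6, 1], [0, 0, 0, 6]]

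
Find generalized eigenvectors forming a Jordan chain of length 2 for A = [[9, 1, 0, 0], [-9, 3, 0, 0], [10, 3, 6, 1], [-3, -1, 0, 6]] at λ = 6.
We seek v_1 ∈ ker((A - 6I)^2) \ ker(A - 6I), then set v_{i+1} = (A - 6I) v_i.

One such chain is v_1 = [[-1, 4, -2, 1]]^T, v_2 = [[1, -3, 3, -1]]^T. Check: (A - 6I) v_2 = [[0, 0, 0, 0]]^T = 0.

v_1 = [[-1, 4, -2, 1]]^T, v_2 = [[1, -3, 3, -1]]^T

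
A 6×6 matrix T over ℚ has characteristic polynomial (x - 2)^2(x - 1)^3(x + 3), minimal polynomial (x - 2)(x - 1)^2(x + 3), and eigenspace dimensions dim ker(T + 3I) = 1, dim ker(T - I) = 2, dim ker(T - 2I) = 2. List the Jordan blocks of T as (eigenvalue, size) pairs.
Jordan blocks: (-3, 1), (1, 2), (1, 1), (2, 1), (2, 1)

λ = -3: algebraic multiplicity 1 (exponent in χ_T), largest block size 1 (exponent in m_T), 1 block (geometric multiplicity). This forces block sizes [1].
λ = 1: algebraic multiplicity 3 (exponent in χ_T), largest block size 2 (exponent in m_T), 2 blocks (geometric multiplicity). These force block sizes [2, 1].
λ = 2: algebraic multiplicity 2 (exponent in χ_T), largest block size 1 (exponent in m_T), 2 blocks (geometric multiplicity). These force block sizes [1, 1].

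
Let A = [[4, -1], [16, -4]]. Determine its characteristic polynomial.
χ_A(x) = x^2

xI - A = [[x - 4, 1], [-16, x + 4]].

Expanding det(xI - A) along the first row:
det(xI - A) = + (x - 4)·det([[x + 4]]) - (1)·det([[-16]]).

Evaluating gives χ_A(x) = x^2.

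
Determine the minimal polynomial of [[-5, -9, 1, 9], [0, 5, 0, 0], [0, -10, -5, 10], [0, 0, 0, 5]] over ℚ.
m_A(x) = (x - 5)(x + 5)^2

The characteristic polynomial factors as (x - 5)^2(x + 5)^2. The minimal polynomial is ∏(x - λ)^{k_λ} where k_λ is the size of the largest Jordan block at λ.

For λ = -5: rank(A + 5I) = 3, and the largest Jordan block has size 2 (the smallest k with rank((A + 5I)^k) = rank((A + 5I)^(k+1))).
For λ = 5: rank(A - 5I) = 2, and the largest Jordan block has size 1 (the smallest k with rank((A - 5I)^k) = rank((A - 5I)^(k+1))).

So m_A(x) = (x - 5)(x + 5)^2.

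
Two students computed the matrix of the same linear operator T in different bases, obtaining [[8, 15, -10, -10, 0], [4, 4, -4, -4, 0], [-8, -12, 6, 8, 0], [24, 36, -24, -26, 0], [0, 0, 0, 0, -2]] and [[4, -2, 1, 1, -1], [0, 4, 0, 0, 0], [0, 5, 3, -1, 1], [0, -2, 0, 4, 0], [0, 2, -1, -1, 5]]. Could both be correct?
trace(A) = -10 but trace(B) = 20. The trace is a similarity invariant, so A and B are not similar.

No.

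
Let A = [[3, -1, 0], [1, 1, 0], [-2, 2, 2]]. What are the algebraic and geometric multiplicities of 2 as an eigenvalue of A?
The characteristic polynomial is (x - 2)^3, so the factor x - 2 appears with exponent 3: the algebraic multiplicity is 3.

rank(A - 2I) = 1, so the eigenspace has dimension 3 - 1 = 2: the geometric multiplicity is 2.

Since 2 < 3, A is not diagonalizable.

algebraic multiplicity 3, geometric multiplicity 2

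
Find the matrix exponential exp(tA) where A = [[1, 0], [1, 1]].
A has Jordan form J = [[1, 1], [0, 1]] with A = PJP^{-1}, so e^{tA} = P e^{tJ} P^{-1}.

For a Jordan block J_k(λ), e^{tJ_k(λ)} = e^{λt} · (I + tN + t^2 N^2/2! + ... + t^{k-1} N^{k-1}/(k-1)!) where N is the nilpotent superdiagonal part.

Assembling the blocks and conjugating back gives the entries of e^{tA} as shown above.

e^{tA} = [[e^{t}, 0], [t*e^{t}, e^{t}]]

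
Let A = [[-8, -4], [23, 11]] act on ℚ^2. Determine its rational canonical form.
R = [[0, -4], [1, 3]]

The invariant factors of A (the non-unit diagonal entries of the Smith normal form of xI - A over ℚ[x]) are x^2 - 3x + 4, each dividing the next. The characteristic polynomial is their product, x^2 - 3x + 4.

The rational canonical form is the block-diagonal matrix of companion matrices C(f_i):
R = [[0, -4], [1, 3]].

Note the characteristic polynomial does not split into linear factors over ℚ, so A has no Jordan form over ℚ; the rational canonical form exists over any field.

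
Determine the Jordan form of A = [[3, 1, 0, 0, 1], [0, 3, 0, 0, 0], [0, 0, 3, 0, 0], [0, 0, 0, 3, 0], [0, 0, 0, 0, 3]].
J = [[3, 1, 0, 0, 0], [0, 3, 0, 0, 0], [0, 0, 3, 0, 0], [0, 0, 0, 3, 0], [0, 0, 0, 0, 3]]

The characteristic polynomial is det(xI - A) = (x - 3)^5, so the eigenvalues are 3 (algebraic multiplicity 5).

For λ = 3: rank(A - 3I) = 1, rank((A - 3I)^2) = 0. The eigenspace has dimension 5 - 1 = 4, so there are 4 Jordan blocks; the rank sequence gives block sizes [2, 1, 1, 1].

Assembling the blocks gives the Jordan form J above.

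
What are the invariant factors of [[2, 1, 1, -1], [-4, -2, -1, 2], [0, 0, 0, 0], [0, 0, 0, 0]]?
The Jordan structure of A has elementary divisors x^3, x. Arranging the block sizes at each eigenvalue in decreasing order and taking row products gives the invariant factors.

Invariant factors (smallest first, each dividing the next): x, x^3.

Check: the last factor x^3 is the minimal polynomial, and the product x^4 is the characteristic polynomial.

x, x^3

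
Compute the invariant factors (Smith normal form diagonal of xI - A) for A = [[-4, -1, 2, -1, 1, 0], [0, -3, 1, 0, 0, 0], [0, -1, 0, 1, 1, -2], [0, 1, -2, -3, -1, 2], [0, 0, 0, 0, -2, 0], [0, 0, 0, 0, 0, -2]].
The Jordan structure of A has elementary divisors (x + 4), (x + 2)^3, (x + 2), (x + 2). Arranging the block sizes at each eigenvalue in decreasing order and taking row products gives the invariant factors.

Invariant factors (smallest first, each dividing the next): x + 2, x + 2, (x + 2)^3(x + 4).

Check: the last factor (x + 2)^3(x + 4) is the minimal polynomial, and the product (x + 2)^5(x + 4) is the characteristic polynomial.

x + 2, x + 2, (x + 2)^3(x + 4)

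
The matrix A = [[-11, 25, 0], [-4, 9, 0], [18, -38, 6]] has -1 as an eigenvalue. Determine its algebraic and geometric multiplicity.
algebraic multiplicity 2, geometric multiplicity 1

The characteristic polynomial is (x - 6)(x + 1)^2, so the factor x + 1 appears with exponent 2: the algebraic multiplicity is 2.

rank(A + I) = 2, so the eigenspace has dimension 3 - 2 = 1: the geometric multiplicity is 1.

Since 1 < 2, A is not diagonalizable.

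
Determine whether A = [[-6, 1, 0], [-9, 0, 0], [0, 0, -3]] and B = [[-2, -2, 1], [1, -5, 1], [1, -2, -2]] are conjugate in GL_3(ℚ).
Yes.

Two matrices over a field are similar if and only if they have the same invariant factors.

Both A and B have characteristic polynomial (x + 3)^3 and minimal polynomial (x + 3)^2. Computing further, both have invariant factors x + 3, (x + 3)^2. Hence A and B are similar.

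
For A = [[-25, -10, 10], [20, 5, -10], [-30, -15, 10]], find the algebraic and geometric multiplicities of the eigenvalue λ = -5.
The characteristic polynomial is x(x + 5)^2, so the factor x + 5 appears with exponent 2: the algebraic multiplicity is 2.

rank(A + 5I) = 1, so the eigenspace has dimension 3 - 1 = 2: the geometric multiplicity is 2.

algebraic multiplicity 2, geometric multiplicity 2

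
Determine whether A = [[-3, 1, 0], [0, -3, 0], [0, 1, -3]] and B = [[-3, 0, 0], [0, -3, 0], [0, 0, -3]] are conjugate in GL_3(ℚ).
No.

Both have characteristic polynomial (x + 3)^3, but the minimal polynomial of A is (x + 3)^2 while the minimal polynomial of B is x + 3. The minimal polynomial is a similarity invariant, so A and B are not similar.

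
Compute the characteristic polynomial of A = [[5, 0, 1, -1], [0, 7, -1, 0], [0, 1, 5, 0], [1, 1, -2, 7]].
χ_A(x) = (x - 6)^4

xI - A = [[x - 5, 0, -1, 1], [0, x - 7, 1, 0], [0, -1, x - 5, 0], [-1, -1, 2, x - 7]].

Expanding det(xI - A) along the first row:
det(xI - A) = + (x - 5)·det([[x - 7, 1, 0], [-1, x - 5, 0], [-1, 2, x - 7]]) - (0)·det([[0, 1, 0], [0, x - 5, 0], [-1, 2, x - 7]]) + (-1)·det([[0, x - 7, 0], [0, -1, 0], [-1, -1, x - 7]]) - (1)·det([[0, x - 7, 1], [0, -1, x - 5], [-1, -1, 2]]).

Evaluating gives χ_A(x) = x^4 - 24x^3 + 216x^2 - 864x + 1296 = (x - 6)^4.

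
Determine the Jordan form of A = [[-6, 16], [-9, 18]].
The characteristic polynomial is det(xI - A) = (x - 6)^2, so the eigenvalues are 6 (algebraic multiplicity 2).

For λ = 6: rank(A - 6I) = 1, rank((A - 6I)^2) = 0. The eigenspace has dimension 2 - 1 = 1, so there is 1 Jordan block; the rank sequence gives block sizes [2].

Assembling the blocks gives the Jordan form J above.

J = [[6, 1], [0, 6]]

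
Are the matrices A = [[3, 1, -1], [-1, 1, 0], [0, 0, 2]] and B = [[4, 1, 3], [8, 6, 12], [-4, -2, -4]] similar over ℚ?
No.

Both have characteristic polynomial (x - 2)^3, but the minimal polynomial of A is (x - 2)^3 while the minimal polynomial of B is (x - 2)^2. The minimal polynomial is a similarity invariant, so A and B are not similar.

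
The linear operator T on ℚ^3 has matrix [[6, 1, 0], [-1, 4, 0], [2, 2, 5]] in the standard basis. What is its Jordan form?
J = [[5, 1, 0], [0, 5, 0], [0, 0, 5]]

The characteristic polynomial is det(xI - A) = (x - 5)^3, so the eigenvalues are 5 (algebraic multiplicity 3).

For λ = 5: rank(A - 5I) = 1, rank((A - 5I)^2) = 0. The eigenspace has dimension 3 - 1 = 2, so there are 2 Jordan blocks; the rank sequence gives block sizes [2, 1].

Assembling the blocks gives the Jordan form J above.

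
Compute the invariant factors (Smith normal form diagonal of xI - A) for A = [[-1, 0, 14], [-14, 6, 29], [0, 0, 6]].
The Jordan structure of A has elementary divisors (x + 1), (x - 6)^2. Arranging the block sizes at each eigenvalue in decreasing order and taking row products gives the invariant factors.

Invariant factors (smallest first, each dividing the next): (x - 6)^2(x + 1).

Check: the last factor (x - 6)^2(x + 1) is the minimal polynomial, and the product (x - 6)^2(x + 1) is the characteristic polynomial.

(x - 6)^2(x + 1)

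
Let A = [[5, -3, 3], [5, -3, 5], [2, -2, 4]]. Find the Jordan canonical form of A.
J = [[2, 1, 0], [0, 2, 0], [0, 0, 2]]

The characteristic polynomial is det(xI - A) = (x - 2)^3, so the eigenvalues are 2 (algebraic multiplicity 3).

For λ = 2: rank(A - 2I) = 1, rank((A - 2I)^2) = 0. The eigenspace has dimension 3 - 1 = 2, so there are 2 Jordan blocks; the rank sequence gives block sizes [2, 1].

Assembling the blocks gives the Jordan form J above.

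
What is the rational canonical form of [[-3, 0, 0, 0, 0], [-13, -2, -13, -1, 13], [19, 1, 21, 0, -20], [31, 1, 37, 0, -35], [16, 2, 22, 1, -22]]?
R = [[-3, 0, 0, 0, 0], [0, 0, 0, 0, -9], [0, 1, 0, 0, -12], [0, 0, 1, 0, -3], [0, 0, 0, 1, -3]]

The invariant factors of A (the non-unit diagonal entries of the Smith normal form of xI - A over ℚ[x]) are x + 3, (x + 3)(x^3 + 3x + 3), each dividing the next. The characteristic polynomial is their product, (x + 3)^2(x^3 + 3x + 3).

The rational canonical form is the block-diagonal matrix of companion matrices C(f_i):
R = [[-3, 0, 0, 0, 0], [0, 0, 0, 0, -9], [0, 1, 0, 0, -12], [0, 0, 1, 0, -3], [0, 0, 0, 1, -3]].

Note the characteristic polynomial does not split into linear factors over ℚ, so A has no Jordan form over ℚ; the rational canonical form exists over any field.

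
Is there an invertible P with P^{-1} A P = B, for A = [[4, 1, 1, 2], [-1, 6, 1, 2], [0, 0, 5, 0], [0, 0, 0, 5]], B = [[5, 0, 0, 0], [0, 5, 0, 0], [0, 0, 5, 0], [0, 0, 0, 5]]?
Both have characteristic polynomial (x - 5)^4, but the minimal polynomial of A is (x - 5)^2 while the minimal polynomial of B is x - 5. The minimal polynomial is a similarity invariant, so A and B are not similar.

No.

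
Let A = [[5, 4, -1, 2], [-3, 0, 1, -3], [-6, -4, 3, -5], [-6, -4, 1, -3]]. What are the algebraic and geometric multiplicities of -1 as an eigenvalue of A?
The characteristic polynomial is (x - 2)^3(x + 1), so the factor x + 1 appears with exponent 1: the algebraic multiplicity is 1.

rank(A + I) = 3, so the eigenspace has dimension 4 - 3 = 1: the geometric multiplicity is 1.

algebraic multiplicity 1, geometric multiplicity 1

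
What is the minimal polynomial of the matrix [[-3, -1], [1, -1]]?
m_A(x) = (x + 2)^2

The characteristic polynomial factors as (x + 2)^2. The minimal polynomial is ∏(x - λ)^{k_λ} where k_λ is the size of the largest Jordan block at λ.

For λ = -2: rank(A + 2I) = 1, and the largest Jordan block has size 2 (the smallest k with rank((A + 2I)^k) = rank((A + 2I)^(k+1))).

So m_A(x) = (x + 2)^2.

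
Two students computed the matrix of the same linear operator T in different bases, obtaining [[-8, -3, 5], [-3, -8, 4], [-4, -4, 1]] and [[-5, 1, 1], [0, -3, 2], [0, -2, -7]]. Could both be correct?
No.

Both have characteristic polynomial (x + 5)^3, but the minimal polynomial of A is (x + 5)^3 while the minimal polynomial of B is (x + 5)^2. The minimal polynomial is a similarity invariant, so A and B are not similar.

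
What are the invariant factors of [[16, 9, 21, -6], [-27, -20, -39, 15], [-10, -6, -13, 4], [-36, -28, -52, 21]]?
The Jordan structure of A has elementary divisors (x - 1)^3, (x - 1). Arranging the block sizes at each eigenvalue in decreasing order and taking row products gives the invariant factors.

Invariant factors (smallest first, each dividing the next): x - 1, (x - 1)^3.

Check: the last factor (x - 1)^3 is the minimal polynomial, and the product (x - 1)^4 is the characteristic polynomial.

x - 1, (x - 1)^3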